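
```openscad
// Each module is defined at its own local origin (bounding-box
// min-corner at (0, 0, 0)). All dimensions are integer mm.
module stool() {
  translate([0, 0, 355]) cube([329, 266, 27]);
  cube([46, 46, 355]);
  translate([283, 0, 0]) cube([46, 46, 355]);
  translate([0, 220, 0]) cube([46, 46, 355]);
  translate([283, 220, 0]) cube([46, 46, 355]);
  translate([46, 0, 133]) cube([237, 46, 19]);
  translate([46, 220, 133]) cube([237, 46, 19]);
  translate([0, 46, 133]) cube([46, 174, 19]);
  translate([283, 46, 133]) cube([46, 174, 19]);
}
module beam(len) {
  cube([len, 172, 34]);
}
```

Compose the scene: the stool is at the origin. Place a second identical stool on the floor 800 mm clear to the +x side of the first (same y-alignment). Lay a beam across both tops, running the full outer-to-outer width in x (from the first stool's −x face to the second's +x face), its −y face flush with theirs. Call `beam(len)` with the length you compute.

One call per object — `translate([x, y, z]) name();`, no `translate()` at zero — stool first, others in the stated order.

stool();
translate([1129, 0, 0]) stool();
translate([0, 0, 382]) beam(1458);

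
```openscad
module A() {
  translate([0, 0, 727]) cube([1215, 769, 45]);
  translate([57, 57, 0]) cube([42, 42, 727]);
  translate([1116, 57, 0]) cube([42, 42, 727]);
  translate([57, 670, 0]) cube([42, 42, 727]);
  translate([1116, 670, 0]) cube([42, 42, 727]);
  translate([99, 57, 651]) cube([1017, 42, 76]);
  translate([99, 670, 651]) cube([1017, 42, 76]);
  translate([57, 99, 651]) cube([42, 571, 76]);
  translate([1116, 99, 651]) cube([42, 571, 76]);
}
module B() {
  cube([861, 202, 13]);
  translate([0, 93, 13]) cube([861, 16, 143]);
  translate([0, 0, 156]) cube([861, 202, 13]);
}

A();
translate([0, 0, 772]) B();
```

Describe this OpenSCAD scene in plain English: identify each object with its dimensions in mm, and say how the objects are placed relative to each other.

A is a table: top 1215 mm (x) × 769 mm (y), 45 mm thick, upper face at z = 772 mm, on four 42×42 mm square legs, each inset 57 mm from the nearest pair of top edges, running from z = 0 to the bottom of the top. Four apron rails, 42 mm thick and 76 mm tall, run between adjacent legs with their top edges flush with the underside of the top and their outer faces flush with the legs' outer faces.

B is an I-beam lying along x, 861 mm long. Overall section height 169 mm. Two flanges 202 mm wide (y) and 13 mm thick, one on the floor and one at the top; a web 16 mm thick runs between them, centred on the flange width.

The I-beam is on top of the table.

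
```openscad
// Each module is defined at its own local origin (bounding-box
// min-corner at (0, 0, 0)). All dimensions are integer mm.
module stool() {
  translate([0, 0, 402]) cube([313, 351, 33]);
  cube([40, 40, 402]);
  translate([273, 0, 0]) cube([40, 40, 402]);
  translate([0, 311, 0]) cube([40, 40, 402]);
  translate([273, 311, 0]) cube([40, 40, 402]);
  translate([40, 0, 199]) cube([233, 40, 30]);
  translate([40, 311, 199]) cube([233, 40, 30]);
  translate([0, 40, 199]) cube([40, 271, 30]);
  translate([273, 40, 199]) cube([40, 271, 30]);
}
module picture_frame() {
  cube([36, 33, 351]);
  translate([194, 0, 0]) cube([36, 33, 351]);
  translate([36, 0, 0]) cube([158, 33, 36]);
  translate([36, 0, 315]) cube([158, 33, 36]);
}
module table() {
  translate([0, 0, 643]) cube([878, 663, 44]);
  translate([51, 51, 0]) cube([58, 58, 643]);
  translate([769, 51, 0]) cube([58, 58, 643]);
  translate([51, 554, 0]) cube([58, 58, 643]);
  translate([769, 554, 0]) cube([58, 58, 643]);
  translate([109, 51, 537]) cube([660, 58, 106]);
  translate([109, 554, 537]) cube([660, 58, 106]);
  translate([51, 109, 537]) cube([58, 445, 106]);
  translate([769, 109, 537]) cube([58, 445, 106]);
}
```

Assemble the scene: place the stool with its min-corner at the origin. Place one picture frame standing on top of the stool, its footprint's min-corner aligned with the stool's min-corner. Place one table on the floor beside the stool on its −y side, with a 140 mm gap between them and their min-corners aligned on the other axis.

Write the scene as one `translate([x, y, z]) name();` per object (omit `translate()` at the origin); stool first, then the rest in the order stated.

stool();
translate([0, 0, 435]) picture_frame();
translate([0, -803, 0]) table();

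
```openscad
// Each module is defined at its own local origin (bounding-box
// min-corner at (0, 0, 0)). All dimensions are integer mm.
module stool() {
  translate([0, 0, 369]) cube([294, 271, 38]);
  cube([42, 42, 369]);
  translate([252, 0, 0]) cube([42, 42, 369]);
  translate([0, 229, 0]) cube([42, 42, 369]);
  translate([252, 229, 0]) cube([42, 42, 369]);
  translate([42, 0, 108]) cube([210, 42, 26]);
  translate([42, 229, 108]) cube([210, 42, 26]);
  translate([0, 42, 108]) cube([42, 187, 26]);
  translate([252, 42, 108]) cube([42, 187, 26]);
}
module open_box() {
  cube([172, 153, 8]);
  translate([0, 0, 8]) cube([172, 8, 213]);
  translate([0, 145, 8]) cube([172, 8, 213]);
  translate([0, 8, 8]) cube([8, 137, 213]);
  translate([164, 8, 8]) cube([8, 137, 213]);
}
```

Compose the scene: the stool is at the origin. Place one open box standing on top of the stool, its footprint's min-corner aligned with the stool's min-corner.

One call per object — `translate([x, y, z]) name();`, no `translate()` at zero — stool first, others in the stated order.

stool();
translate([0, 0, 407]) open_box();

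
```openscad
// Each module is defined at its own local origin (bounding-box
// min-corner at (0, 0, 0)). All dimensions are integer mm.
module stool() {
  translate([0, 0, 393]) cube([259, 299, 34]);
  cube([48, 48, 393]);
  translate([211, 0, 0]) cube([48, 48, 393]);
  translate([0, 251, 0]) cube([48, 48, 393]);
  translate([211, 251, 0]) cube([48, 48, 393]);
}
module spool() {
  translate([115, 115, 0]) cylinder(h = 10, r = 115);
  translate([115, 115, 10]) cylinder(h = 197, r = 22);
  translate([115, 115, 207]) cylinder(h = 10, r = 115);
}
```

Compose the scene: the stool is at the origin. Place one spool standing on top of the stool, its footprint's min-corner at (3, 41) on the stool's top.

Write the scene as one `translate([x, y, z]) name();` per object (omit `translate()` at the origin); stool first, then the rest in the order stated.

stool();
translate([3, 41, 427]) spool();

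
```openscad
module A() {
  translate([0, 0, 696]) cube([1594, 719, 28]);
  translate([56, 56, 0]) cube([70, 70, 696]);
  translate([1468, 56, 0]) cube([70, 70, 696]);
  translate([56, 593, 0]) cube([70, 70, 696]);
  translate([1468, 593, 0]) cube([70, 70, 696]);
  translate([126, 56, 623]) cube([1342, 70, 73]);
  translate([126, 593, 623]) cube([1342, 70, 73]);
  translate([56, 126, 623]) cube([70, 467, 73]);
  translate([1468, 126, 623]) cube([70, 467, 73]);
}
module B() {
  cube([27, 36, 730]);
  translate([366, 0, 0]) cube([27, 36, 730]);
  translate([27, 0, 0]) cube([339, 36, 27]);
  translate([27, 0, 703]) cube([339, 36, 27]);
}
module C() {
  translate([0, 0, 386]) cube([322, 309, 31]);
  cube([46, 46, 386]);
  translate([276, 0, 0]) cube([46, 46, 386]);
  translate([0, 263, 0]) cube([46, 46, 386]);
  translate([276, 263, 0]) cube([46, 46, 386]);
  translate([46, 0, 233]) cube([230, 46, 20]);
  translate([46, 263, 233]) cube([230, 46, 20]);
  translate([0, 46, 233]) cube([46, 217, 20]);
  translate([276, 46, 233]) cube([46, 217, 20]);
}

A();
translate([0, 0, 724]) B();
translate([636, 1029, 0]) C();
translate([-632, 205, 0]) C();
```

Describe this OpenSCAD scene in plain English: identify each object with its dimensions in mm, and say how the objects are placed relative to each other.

A is a rectangular dining table. The top is 1594×719×28 mm with its upper surface at z = 724 mm. It stands on four 70×70 mm square legs, each inset 56 mm from the nearest pair of top edges, running from the floor to the underside of the top. Four apron rails, 70 mm thick and 73 mm tall, run between adjacent legs with their top edges flush with the underside of the top and their outer faces flush with the legs' outer faces.

B is a rectangular picture frame lying in the x–z plane (depth along y). The opening is 339 mm wide (x) by 676 mm tall (z), surrounded by a border 27 mm wide on all four sides. The frame is 36 mm deep and is made of two full-height vertical stiles with two horizontal rails fitted between them.

C is a four-legged stool. The seat is 322×309 mm, 31 mm thick, top at z = 417 mm. It stands on four square legs, each 46×46 mm in cross-section, from z = 0 to the seat underside, each flush with a corner of the seat. Four stretchers, 46 mm wide and 20 mm tall, connect adjacent legs with their undersides at z = 233 mm, each running between the inner faces of the legs it joins and aligned with the legs' outer faces on the other axis.

The picture frame is on top of the table. Two stools sit around the table at the +y, −x sides.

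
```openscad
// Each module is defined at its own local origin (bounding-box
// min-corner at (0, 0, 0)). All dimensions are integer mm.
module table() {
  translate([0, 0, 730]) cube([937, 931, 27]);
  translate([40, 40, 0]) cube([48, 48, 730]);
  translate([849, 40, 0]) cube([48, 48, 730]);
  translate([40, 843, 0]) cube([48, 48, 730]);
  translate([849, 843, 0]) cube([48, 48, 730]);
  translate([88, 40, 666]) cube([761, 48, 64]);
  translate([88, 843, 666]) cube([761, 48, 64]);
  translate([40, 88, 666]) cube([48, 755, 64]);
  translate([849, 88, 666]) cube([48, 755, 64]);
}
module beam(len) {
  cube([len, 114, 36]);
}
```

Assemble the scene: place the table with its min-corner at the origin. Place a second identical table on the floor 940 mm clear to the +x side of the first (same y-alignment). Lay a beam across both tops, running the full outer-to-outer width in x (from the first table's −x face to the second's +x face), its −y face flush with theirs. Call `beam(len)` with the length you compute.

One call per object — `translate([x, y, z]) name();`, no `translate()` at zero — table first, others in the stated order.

table();
translate([1877, 0, 0]) table();
translate([0, 0, 757]) beam(2814);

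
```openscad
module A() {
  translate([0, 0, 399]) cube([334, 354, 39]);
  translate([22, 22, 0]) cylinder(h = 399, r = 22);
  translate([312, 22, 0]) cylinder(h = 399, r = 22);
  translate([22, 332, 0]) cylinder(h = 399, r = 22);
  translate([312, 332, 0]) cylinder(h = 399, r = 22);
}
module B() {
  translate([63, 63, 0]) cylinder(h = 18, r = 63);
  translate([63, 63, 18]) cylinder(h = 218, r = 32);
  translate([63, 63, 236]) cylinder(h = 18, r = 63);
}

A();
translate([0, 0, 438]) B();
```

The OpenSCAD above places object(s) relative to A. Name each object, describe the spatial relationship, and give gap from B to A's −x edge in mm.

The spool's min-x is at 0; the stool's min-x is 0; gap = 0 mm.

A is a stool. B is a spool. The spool is on top of the stool. The gap from the spool to the stool's −x edge is 0 mm.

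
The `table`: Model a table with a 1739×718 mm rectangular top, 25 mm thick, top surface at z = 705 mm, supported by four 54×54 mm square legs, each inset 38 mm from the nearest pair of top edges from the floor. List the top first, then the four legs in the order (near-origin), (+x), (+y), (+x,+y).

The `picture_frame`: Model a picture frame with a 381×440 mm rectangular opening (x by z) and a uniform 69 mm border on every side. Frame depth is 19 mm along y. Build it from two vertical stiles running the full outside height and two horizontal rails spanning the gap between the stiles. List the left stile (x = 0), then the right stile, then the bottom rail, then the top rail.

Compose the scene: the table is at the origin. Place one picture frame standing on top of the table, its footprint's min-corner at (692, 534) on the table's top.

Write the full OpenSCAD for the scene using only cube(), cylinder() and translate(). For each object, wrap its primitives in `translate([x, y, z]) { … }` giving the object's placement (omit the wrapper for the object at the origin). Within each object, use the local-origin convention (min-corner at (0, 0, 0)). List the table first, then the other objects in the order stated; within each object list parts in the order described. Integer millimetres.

translate([0, 0, 680]) cube([1739, 718, 25]);
translate([38, 38, 0]) cube([54, 54, 680]);
translate([1647, 38, 0]) cube([54, 54, 680]);
translate([38, 626, 0]) cube([54, 54, 680]);
translate([1647, 626, 0]) cube([54, 54, 680]);
translate([692, 534, 705]) {
  cube([69, 19, 578]);
  translate([450, 0, 0]) cube([69, 19, 578]);
  translate([69, 0, 0]) cube([381, 19, 69]);
  translate([69, 0, 509]) cube([381, 19, 69]);
}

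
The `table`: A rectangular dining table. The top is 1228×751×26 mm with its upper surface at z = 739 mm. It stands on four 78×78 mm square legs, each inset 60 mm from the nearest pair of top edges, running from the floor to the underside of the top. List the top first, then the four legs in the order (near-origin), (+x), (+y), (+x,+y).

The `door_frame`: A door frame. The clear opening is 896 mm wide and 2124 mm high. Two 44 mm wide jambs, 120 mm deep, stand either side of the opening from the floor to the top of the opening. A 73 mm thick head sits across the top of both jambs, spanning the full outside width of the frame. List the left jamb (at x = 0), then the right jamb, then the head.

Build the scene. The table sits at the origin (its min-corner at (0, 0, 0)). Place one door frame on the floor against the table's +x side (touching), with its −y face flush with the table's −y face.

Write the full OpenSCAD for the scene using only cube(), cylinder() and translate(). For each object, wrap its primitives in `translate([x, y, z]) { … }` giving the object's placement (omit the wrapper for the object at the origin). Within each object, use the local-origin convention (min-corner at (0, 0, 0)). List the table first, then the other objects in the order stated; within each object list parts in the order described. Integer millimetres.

translate([0, 0, 713]) cube([1228, 751, 26]);
translate([60, 60, 0]) cube([78, 78, 713]);
translate([1090, 60, 0]) cube([78, 78, 713]);
translate([60, 613, 0]) cube([78, 78, 713]);
translate([1090, 613, 0]) cube([78, 78, 713]);
translate([1228, 0, 0]) {
  cube([44, 120, 2124]);
  translate([940, 0, 0]) cube([44, 120, 2124]);
  translate([0, 0, 2124]) cube([984, 120, 73]);
}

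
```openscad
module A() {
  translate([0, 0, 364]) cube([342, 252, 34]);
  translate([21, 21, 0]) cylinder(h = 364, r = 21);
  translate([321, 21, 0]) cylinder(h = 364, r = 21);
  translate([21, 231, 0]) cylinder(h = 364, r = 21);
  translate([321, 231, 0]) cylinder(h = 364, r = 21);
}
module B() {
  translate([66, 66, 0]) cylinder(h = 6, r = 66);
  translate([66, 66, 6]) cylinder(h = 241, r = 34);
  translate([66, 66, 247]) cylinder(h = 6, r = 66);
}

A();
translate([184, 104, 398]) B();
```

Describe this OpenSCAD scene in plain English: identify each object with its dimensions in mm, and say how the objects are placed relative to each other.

A is a four-legged stool. The seat is a 342×252×34 mm slab whose top surface is at z = 398 mm; four round legs, each 42 mm in diameter, run from the floor (z = 0) to the underside of the seat, each leg's axis is inset half a diameter from the nearest pair of seat edges (so the leg's bounding box is flush with the corner).

B is a spool: two coaxial disc flanges of radius 66 mm and thickness 6 mm, joined by a core cylinder of radius 34 mm and height 241 mm. The lower flange rests on z = 0 and the three cylinders share a vertical axis.

The spool is on top of the stool.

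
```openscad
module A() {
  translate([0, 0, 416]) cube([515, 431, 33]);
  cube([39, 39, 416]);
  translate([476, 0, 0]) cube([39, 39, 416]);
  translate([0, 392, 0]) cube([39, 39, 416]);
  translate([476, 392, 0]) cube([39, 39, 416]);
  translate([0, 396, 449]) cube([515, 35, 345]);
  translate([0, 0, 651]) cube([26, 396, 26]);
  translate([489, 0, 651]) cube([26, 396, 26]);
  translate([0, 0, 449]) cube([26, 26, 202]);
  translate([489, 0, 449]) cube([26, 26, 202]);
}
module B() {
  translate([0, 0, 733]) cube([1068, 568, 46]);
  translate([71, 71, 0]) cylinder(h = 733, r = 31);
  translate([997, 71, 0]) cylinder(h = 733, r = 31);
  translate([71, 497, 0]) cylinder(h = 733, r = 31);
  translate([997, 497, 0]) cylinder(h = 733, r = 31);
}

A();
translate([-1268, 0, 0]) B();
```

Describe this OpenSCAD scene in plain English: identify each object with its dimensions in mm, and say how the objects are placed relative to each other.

A is a chair: 515×431 mm seat, 33 mm thick, top at z = 449 mm, on four 39 mm square corner legs flush with the seat edges. A 35 mm thick backrest slab spans the full seat width, extending 345 mm above the seat top, its back face flush with the seat's +y edge. Two armrests of 26×26 mm section run along each side from the seat's front edge to the front of the backrest, top faces 228 mm above the seat top and outer faces flush with the seat's x-edges; a 26×26 mm post under the front of each armrest stands on the seat at the front corner.

B is a table with a 1068×568 mm rectangular top, 46 mm thick, top surface at z = 779 mm, supported by four round legs of 62 mm diameter, each leg's bounding box inset 40 mm from the nearest pair of top edges, running from the floor.

The table is on the floor beside the chair on its −x side.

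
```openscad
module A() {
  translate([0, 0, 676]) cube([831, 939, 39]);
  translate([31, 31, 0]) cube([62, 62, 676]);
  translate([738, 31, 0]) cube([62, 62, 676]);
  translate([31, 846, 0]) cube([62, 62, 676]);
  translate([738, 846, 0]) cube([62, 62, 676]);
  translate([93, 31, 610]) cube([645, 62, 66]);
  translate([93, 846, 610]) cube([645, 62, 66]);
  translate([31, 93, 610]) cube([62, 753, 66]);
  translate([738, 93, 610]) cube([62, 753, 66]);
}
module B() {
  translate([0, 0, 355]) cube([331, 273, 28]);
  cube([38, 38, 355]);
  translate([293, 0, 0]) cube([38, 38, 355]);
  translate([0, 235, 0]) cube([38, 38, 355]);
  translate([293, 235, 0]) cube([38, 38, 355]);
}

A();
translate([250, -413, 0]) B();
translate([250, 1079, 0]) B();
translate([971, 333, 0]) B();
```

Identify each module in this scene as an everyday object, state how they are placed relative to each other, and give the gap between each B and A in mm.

Each stool's nearest face is 140 mm from the table's bounding box.

A is a table. B is a stool. Three stools sit around the table at the −y, +y, +x sides. The gap between each stool and the table is 140 mm.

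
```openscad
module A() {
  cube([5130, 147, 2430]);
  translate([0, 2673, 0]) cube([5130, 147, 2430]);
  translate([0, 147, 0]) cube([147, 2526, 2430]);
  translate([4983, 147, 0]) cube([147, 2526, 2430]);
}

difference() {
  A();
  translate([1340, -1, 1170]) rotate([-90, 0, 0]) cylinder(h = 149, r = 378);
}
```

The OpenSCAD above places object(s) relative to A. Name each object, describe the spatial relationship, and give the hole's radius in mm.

The subtracted cylinder has r = 378 mm.

A is a house frame. The house frame has a circular hole through its front wall. The hole's radius is 378 mm.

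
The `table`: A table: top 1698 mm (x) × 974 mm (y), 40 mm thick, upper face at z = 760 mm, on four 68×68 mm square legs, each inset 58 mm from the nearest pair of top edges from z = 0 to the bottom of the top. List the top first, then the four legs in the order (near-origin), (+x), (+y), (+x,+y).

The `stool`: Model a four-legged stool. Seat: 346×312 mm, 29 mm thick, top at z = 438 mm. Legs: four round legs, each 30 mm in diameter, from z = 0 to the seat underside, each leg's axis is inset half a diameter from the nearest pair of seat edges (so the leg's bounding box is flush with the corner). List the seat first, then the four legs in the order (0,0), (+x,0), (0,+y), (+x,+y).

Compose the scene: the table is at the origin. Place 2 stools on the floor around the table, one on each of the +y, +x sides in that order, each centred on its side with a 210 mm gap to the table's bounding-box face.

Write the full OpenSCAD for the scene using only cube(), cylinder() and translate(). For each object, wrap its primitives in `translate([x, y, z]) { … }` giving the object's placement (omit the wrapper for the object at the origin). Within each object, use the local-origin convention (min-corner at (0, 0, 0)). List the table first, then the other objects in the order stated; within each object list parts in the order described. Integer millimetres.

translate([0, 0, 720]) cube([1698, 974, 40]);
translate([58, 58, 0]) cube([68, 68, 720]);
translate([1572, 58, 0]) cube([68, 68, 720]);
translate([58, 848, 0]) cube([68, 68, 720]);
translate([1572, 848, 0]) cube([68, 68, 720]);
translate([676, 1184, 0]) {
  translate([0, 0, 409]) cube([346, 312, 29]);
  translate([15, 15, 0]) cylinder(h = 409, r = 15);
  translate([331, 15, 0]) cylinder(h = 409, r = 15);
  translate([15, 297, 0]) cylinder(h = 409, r = 15);
  translate([331, 297, 0]) cylinder(h = 409, r = 15);
}
translate([1908, 331, 0]) {
  translate([0, 0, 409]) cube([346, 312, 29]);
  translate([15, 15, 0]) cylinder(h = 409, r = 15);
  translate([331, 15, 0]) cylinder(h = 409, r = 15);
  translate([15, 297, 0]) cylinder(h = 409, r = 15);
  translate([331, 297, 0]) cylinder(h = 409, r = 15);
}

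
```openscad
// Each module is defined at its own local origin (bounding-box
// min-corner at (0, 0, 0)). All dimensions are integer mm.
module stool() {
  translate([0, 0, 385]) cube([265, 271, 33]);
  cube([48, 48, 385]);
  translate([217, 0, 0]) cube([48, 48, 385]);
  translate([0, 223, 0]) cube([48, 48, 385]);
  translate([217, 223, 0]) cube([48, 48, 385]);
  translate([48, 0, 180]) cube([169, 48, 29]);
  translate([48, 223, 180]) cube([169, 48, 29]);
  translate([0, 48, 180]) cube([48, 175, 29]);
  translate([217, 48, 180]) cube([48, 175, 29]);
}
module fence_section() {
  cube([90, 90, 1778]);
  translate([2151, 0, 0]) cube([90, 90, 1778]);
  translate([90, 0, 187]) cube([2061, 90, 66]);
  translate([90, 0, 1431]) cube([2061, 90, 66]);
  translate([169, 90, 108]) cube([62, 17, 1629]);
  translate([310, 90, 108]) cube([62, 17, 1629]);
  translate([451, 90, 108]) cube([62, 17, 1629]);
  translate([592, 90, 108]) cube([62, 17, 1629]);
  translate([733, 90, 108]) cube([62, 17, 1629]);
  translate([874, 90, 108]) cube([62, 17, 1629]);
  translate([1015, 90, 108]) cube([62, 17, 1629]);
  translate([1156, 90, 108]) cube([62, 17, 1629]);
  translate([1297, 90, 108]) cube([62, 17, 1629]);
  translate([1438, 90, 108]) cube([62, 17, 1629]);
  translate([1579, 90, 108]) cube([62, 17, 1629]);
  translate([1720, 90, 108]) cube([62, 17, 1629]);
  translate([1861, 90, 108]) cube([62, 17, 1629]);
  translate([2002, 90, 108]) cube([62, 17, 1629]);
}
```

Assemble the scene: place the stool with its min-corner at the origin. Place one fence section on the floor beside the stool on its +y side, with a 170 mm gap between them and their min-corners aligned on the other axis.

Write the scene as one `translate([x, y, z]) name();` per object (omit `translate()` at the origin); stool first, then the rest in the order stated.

stool();
translate([0, 441, 0]) fence_section();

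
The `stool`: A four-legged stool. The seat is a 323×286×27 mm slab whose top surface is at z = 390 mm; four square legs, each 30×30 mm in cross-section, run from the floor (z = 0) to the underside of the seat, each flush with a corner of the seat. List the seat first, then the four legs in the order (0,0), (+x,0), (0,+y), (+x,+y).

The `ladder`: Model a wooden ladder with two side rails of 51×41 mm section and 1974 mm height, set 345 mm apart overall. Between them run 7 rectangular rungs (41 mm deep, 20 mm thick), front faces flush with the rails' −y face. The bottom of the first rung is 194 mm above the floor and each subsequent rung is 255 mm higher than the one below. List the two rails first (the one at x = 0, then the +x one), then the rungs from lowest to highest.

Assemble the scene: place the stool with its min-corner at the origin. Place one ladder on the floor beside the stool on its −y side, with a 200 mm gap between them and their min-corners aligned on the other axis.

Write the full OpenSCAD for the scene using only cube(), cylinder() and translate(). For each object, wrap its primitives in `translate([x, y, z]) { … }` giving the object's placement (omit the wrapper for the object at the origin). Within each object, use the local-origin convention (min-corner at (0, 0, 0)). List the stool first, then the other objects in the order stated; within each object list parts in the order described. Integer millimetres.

translate([0, 0, 363]) cube([323, 286, 27]);
cube([30, 30, 363]);
translate([293, 0, 0]) cube([30, 30, 363]);
translate([0, 256, 0]) cube([30, 30, 363]);
translate([293, 256, 0]) cube([30, 30, 363]);
translate([0, -241, 0]) {
  cube([51, 41, 1974]);
  translate([294, 0, 0]) cube([51, 41, 1974]);
  translate([51, 0, 194]) cube([243, 41, 20]);
  translate([51, 0, 449]) cube([243, 41, 20]);
  translate([51, 0, 704]) cube([243, 41, 20]);
  translate([51, 0, 959]) cube([243, 41, 20]);
  translate([51, 0, 1214]) cube([243, 41, 20]);
  translate([51, 0, 1469]) cube([243, 41, 20]);
  translate([51, 0, 1724]) cube([243, 41, 20]);
}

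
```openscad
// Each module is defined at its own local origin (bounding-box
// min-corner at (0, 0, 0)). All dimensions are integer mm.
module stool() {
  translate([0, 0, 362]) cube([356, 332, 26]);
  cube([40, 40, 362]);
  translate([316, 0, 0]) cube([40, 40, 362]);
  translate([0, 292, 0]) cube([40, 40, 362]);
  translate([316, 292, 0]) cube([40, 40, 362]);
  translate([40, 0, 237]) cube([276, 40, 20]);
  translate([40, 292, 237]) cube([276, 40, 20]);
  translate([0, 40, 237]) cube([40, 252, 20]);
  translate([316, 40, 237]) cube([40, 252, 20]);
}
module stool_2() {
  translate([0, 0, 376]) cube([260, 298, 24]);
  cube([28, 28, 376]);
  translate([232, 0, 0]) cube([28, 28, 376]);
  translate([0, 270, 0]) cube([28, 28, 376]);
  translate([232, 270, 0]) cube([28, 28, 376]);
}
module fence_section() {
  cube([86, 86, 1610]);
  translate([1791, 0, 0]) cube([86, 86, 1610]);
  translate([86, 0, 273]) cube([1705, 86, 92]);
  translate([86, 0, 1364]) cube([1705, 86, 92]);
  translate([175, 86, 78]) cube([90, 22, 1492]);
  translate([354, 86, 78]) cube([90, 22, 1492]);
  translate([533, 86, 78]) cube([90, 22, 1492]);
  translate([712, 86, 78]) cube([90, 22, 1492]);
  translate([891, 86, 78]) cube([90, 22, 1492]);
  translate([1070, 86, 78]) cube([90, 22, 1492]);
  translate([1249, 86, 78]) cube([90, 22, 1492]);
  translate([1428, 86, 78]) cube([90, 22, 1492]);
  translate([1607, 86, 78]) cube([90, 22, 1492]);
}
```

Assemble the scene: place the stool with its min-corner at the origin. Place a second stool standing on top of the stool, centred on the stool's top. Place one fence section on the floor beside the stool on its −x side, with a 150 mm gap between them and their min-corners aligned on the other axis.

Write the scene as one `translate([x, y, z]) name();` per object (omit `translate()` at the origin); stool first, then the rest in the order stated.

stool();
translate([48, 17, 388]) stool_2();
translate([-2027, 0, 0]) fence_section();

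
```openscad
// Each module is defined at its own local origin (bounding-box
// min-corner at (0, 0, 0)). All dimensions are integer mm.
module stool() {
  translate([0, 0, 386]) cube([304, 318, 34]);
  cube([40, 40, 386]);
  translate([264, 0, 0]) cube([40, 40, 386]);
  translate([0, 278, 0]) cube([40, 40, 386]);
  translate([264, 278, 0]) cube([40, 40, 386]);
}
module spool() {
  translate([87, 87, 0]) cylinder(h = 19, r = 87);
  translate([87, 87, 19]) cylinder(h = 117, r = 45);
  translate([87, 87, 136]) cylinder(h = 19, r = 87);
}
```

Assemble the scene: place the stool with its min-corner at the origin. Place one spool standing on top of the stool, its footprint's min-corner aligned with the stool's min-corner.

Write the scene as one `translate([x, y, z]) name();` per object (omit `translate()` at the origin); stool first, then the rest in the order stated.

stool();
translate([0, 0, 420]) spool();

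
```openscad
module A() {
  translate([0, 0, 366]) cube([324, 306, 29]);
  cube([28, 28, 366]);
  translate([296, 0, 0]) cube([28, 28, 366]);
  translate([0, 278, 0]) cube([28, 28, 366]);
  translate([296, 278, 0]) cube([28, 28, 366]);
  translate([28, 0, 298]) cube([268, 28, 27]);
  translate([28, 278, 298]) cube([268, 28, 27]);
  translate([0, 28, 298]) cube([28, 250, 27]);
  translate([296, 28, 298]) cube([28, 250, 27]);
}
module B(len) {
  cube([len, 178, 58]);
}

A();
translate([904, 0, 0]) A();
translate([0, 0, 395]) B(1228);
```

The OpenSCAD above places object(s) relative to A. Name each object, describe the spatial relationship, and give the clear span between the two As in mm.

A is a stool. B is a beam. A beam spans the tops of two stools. The clear span between the two stools is 580 mm.

Second stool starts at x = 904; first ends at x = 324; clear span = 904 − 324 = 580 mm.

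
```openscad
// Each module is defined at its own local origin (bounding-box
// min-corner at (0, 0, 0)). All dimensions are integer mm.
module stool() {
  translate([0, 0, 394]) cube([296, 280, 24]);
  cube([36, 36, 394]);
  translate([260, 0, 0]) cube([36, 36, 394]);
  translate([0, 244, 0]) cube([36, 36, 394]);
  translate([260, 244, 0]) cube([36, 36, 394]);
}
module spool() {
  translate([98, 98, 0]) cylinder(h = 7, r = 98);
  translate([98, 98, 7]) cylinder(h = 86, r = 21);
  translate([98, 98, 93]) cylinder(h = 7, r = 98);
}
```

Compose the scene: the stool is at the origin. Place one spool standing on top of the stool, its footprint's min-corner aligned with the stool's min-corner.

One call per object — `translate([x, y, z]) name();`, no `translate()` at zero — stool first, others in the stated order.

stool();
translate([0, 0, 418]) spool();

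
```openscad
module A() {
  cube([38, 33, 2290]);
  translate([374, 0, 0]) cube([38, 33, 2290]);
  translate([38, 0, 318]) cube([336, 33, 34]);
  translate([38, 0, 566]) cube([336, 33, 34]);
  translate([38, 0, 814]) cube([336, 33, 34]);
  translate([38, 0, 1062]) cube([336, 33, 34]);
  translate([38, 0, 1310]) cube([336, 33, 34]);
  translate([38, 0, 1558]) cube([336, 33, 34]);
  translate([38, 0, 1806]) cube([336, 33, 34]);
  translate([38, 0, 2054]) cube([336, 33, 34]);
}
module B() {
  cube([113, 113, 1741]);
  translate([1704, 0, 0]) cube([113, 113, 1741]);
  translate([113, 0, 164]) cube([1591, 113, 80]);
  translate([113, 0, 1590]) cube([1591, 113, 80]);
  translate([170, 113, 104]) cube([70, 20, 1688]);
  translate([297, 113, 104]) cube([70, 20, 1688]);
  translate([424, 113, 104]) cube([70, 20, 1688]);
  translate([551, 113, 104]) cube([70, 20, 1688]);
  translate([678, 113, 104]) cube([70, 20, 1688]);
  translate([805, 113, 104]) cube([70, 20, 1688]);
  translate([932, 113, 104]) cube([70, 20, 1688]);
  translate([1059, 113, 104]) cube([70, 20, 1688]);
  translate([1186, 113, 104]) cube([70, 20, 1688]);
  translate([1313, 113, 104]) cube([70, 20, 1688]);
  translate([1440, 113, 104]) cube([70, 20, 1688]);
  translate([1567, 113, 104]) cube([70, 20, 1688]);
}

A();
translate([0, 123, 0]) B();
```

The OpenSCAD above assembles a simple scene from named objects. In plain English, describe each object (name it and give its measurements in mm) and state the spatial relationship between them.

A is a wooden ladder with two side rails of 38×33 mm section and 2290 mm height, set 412 mm apart overall. Between them run 8 rectangular rungs (33 mm deep, 34 mm thick), front faces flush with the rails' −y face. The bottom of the first rung is 318 mm above the floor and each subsequent rung is 248 mm higher than the one below.

B is a fence section. Two 113×113 mm posts, 1741 mm tall, stand on the floor with a clear span of 1591 mm between their inner faces. Two horizontal rails of 113×80 mm section span the gap between the posts with their undersides at z = 164 mm and z = 1590 mm, flush with the posts' −y face. 12 pickets, each 70 mm wide, 20 mm thick and 1688 mm tall, are fixed to the +y face of the rails with their bottoms at z = 104 mm, evenly spaced across the span with equal gaps (rounded down to the nearest mm) at the −x end and between each pair — any rounding remainder accumulates at the +x end.

The fence section is on the floor beside the ladder on its +y side.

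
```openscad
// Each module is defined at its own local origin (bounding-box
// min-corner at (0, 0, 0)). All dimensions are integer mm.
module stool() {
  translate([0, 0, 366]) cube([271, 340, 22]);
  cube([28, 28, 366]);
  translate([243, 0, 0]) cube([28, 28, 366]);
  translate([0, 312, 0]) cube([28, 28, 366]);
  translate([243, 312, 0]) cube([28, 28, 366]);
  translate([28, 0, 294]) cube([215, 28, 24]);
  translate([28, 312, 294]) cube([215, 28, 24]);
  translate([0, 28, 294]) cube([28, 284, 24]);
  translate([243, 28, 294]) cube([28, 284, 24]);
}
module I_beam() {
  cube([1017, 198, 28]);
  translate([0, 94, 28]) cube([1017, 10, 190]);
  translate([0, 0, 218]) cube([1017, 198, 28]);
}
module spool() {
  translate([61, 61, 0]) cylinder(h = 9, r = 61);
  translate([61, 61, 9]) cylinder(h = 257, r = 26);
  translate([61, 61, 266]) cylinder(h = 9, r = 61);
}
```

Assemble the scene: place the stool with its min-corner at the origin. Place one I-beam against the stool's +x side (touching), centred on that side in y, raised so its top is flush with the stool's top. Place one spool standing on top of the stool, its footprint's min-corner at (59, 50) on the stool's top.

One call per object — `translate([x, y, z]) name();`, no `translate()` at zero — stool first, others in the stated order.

stool();
translate([271, 71, 142]) I_beam();
translate([59, 50, 388]) spool();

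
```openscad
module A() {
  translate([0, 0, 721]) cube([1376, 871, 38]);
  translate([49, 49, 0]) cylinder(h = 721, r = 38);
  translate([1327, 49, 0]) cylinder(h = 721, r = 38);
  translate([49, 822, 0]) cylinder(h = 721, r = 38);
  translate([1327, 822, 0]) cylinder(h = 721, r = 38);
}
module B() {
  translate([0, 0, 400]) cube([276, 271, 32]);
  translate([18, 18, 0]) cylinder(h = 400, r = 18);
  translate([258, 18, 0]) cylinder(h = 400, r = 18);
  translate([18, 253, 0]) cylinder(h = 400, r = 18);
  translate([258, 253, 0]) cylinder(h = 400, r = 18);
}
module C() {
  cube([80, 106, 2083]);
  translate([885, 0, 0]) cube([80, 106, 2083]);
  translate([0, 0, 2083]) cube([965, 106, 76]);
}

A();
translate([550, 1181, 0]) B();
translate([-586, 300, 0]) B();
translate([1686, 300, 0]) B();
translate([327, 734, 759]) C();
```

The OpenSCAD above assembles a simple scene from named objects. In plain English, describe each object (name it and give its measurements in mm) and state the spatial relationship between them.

A is a table: top 1376 mm (x) × 871 mm (y), 38 mm thick, upper face at z = 759 mm, on four round legs of 76 mm diameter, each leg's bounding box inset 11 mm from the nearest pair of top edges, running from z = 0 to the bottom of the top.

B is a simple wooden stool: a rectangular seat 276 mm (x) by 271 mm (y), 32 mm thick, top face at z = 432 mm, on four round legs, each 36 mm in diameter. The legs rest on z = 0, each leg's axis is inset half a diameter from the nearest pair of seat edges (so the leg's bounding box is flush with the corner).

C is a rectangular door frame: two vertical jambs of 80×106 mm section, 2083 mm tall, with a clear opening 805 mm wide between their inner faces. A header 76 mm tall and 106 mm deep lies on top of the jambs and spans the full outside width.

Three stools sit around the table at the +y, −x, +x sides. The door frame is on top of the table.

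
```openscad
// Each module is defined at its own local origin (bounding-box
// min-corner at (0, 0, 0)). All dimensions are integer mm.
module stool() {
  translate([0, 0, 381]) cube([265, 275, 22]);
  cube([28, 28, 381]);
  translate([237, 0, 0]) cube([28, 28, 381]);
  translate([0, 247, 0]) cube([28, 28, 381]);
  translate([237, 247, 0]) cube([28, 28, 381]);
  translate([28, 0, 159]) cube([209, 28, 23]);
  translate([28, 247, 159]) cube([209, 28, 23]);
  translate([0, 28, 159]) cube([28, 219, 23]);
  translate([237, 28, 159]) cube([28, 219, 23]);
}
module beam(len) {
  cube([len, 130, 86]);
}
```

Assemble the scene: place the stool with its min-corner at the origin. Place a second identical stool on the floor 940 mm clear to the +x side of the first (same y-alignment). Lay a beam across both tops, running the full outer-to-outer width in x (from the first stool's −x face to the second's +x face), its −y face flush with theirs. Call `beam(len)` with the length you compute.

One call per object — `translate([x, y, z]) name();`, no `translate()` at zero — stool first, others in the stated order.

stool();
translate([1205, 0, 0]) stool();
translate([0, 0, 403]) beam(1470);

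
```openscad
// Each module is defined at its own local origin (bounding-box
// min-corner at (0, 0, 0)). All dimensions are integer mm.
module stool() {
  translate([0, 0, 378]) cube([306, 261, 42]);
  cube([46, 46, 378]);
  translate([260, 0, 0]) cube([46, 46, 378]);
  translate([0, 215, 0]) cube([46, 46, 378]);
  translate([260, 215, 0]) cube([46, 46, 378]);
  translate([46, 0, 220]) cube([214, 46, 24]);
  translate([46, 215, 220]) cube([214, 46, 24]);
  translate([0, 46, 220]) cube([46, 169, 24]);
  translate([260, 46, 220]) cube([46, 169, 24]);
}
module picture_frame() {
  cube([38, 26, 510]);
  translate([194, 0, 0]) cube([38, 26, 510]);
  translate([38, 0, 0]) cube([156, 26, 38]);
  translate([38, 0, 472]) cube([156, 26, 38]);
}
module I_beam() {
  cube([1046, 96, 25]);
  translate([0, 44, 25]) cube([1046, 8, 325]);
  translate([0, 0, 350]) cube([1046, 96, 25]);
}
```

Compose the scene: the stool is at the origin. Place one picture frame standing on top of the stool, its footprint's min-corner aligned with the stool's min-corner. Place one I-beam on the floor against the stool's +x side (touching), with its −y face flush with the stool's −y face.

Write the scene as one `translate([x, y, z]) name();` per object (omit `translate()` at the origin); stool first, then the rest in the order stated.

stool();
translate([0, 0, 420]) picture_frame();
translate([306, 0, 0]) I_beam();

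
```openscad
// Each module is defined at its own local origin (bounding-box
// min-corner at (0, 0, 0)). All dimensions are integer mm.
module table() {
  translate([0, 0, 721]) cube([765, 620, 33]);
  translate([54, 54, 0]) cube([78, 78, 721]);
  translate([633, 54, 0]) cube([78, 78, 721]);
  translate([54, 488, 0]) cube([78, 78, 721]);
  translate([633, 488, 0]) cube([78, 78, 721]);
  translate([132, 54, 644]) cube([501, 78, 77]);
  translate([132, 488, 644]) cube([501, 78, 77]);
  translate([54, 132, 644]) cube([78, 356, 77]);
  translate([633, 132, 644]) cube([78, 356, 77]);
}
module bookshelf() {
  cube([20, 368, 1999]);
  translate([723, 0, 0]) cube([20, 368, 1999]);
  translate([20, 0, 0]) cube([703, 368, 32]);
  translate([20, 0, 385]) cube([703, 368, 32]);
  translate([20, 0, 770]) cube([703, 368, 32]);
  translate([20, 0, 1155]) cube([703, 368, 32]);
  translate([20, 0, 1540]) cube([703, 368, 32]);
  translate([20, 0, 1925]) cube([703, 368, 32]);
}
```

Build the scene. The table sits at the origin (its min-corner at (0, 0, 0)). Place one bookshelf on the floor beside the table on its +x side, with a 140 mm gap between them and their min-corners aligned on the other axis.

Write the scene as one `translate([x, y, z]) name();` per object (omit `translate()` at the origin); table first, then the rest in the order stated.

table();
translate([905, 0, 0]) bookshelf();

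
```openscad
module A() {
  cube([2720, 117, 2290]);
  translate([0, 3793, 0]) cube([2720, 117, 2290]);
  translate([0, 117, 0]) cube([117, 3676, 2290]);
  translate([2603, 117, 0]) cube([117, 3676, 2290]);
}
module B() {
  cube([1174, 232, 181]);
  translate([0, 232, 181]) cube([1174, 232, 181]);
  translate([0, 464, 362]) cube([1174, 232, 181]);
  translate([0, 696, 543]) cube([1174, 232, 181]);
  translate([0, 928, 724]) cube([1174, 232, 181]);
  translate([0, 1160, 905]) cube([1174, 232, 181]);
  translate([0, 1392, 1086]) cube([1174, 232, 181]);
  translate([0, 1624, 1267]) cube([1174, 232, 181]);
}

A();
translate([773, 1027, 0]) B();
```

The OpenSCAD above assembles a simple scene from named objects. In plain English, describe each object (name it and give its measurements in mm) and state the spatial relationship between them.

A is the wall frame of a small rectangular building: four walls, each 2290 mm tall and 117 mm thick, enclosing a footprint 2720 mm (x) by 3910 mm (y) outside-to-outside, with no floor or roof. The front and back walls (the −y and +y sides) span the full width; the two side walls fit between them.

B is a run of 8 identical solid stair steps. Each tread is 1174×232 mm and each step block is 181 mm high. Step 1 rests on the floor; step k is offset from step 1 by (k−1)×232 mm in y and (k−1)×181 mm in z.

The staircase sits inside the house frame, centred.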